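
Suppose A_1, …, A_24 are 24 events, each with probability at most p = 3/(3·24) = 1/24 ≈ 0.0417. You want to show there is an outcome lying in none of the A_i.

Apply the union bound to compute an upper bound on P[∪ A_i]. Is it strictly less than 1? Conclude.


Union bound: P[∪_{i=1}^{24} A_i] ≤ Σ_i P[A_i] ≤ 24·p = 24·(1/24) = 1.
Numerically: 1 ≈ 1.0000.
Is 1 < 1? NO.
Since the bound 1 is ≥ 1, the union bound is uninformative here; it does NOT by itself certify existence.

24·p = 1 ≈ 1.0000; existence NOT certified by the union bound.


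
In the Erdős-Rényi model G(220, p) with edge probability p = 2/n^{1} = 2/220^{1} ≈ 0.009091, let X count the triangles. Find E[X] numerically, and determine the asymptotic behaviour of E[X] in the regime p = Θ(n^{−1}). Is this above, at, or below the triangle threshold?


Number of potential triangles: C(220, 3) = 1750540.
Each occurs with probability p³ ≈ (0.009091)³ ≈ 7.513148e-07.
By linearity: E[X] = C(220, 3)·p³ ≈ 1750540 · 7.513148e-07 ≈ 1.3152.
Here α = 1, so p = 2/n is exactly at the triangle threshold p ~ 1/n. Asymptotically E[X] → c³/6 = 2³/6 = 4/3 ≈ 1.3333, a bounded constant. In this regime the triangle count is asymptotically Poisson(c³/6).

E[X] ≈ 1.3152; in regime p = Θ(1/n^{1}) E[X] stays bounded (at the triangle threshold p ~ 1/n).


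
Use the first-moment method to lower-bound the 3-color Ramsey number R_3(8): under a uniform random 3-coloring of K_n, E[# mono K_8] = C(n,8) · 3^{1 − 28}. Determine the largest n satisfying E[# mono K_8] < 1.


We need C(n, 8) · 3^{1 − 28} < 1, i.e. C(n, 8) < 3^{28 − 1} = 7625597484987.
Check values of n near the boundary:
  n = 152: C(152, 8) = 5859727868575; 5859727868575 < 7625597484987? YES
  n = 153: C(153, 8) = 6183023199255; 6183023199255 < 7625597484987? YES
  n = 154: C(154, 8) = 6521818990995; 6521818990995 < 7625597484987? YES
  n = 155: C(155, 8) = 6876747915675; 6876747915675 < 7625597484987? YES
  n = 156: C(156, 8) = 7248464019225; 7248464019225 < 7625597484987? YES
  n = 157: C(157, 8) = 7637643295425; 7637643295425 < 7625597484987? NO
  n = 158: C(158, 8) = 8044984271181; 8044984271181 < 7625597484987? NO
The largest n with C(n, 8) < 7625597484987 is n = 156 (where E[X] = 805384891025/847288609443 ≈ 0.951). Hence R_3(8) > 156, i.e. R_3(8) ≥ 157.

Largest n = 156; hence R_3(8) > 156.


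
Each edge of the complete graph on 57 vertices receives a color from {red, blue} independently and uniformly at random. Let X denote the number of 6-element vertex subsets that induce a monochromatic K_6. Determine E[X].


Let X = Σ_S X_S over the C(57, 6) = 36288252 subsets S of size 6, where X_S = 1 if the K_6 on S is monochromatic.
For a fixed S, the K_6 on S has C(6, 2) = 15 edges. P[all 15 edges red] = (1/2)^15, and likewise for blue, so P[monochromatic] = 2·(1/2)^15 = 2^{1 − 15} = 1/16384.
By linearity: E[X] = C(57, 6) · 2^{1 − 15} = 36288252 · 1/16384 = 9072063/4096.
Numerically: E[X] ≈ 2214.85913.

E[X] = C(57,6)·2^(1−C(6,2)) = 9072063/4096 ≈ 2214.85913.


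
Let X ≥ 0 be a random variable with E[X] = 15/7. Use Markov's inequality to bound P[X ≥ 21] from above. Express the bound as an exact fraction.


μ = E[X] = 15/7, a = 21.
Markov: P[X ≥ 21] ≤ μ/a = (15/7)/21 = 5/49.
Numerically: ≈ 0.1020.
(Since a = 21 > μ = 2.1429, the bound 5/49 is < 1 and informative.)

P[X ≥ 21] ≤ 5/49 ≈ 0.1020.


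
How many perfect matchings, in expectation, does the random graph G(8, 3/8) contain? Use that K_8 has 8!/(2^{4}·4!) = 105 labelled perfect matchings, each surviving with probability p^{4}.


K_8 has 8!/(2^{4}·4!) = 105 labelled perfect matchings.
For each such perfect matching H, let X_H = 1 if all 4 edges of H are present in G. Then P[X_H = 1] = p^{4} = (3/8)^{4} = 81/4096.
Summing the indicators: E[X] = Σ_H E[X_H] = 105 · p^{4} = 105 · 81/4096 = 8505/4096.
Numerically: E[X] ≈ 2.08.

E[X] = 105 · (3/8)^{4} = 8505/4096 ≈ 2.08.


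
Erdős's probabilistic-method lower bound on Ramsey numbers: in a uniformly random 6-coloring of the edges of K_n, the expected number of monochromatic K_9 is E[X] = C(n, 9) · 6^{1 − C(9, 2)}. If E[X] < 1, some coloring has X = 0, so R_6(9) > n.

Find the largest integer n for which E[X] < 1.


We need C(n, 9) · 6^{1 − 36} < 1, i.e. C(n, 9) < 6^{36 − 1} = 1719070799748422591028658176.
Check values of n near the boundary:
  n = 4406: C(4406, 9) = 1710356485221788389505285700; 1710356485221788389505285700 < 1719070799748422591028658176? YES
  n = 4407: C(4407, 9) = 1713856532599459170657070050; 1713856532599459170657070050 < 1719070799748422591028658176? YES
  n = 4408: C(4408, 9) = 1717362945146264156457459600; 1717362945146264156457459600 < 1719070799748422591028658176? YES
  n = 4409: C(4409, 9) = 1720875732988608787686577131; 1720875732988608787686577131 < 1719070799748422591028658176? NO
  n = 4410: C(4410, 9) = 1724394906266704102180823710; 1724394906266704102180823710 < 1719070799748422591028658176? NO
  n = 4411: C(4411, 9) = 1727920475134582415883601405; 1727920475134582415883601405 < 1719070799748422591028658176? NO
The largest n with C(n, 9) < 1719070799748422591028658176 is n = 4408 (where E[X] = 35778394690547169926197075/35813974994758803979763712 ≈ 0.999). Hence R_6(9) > 4408, i.e. R_6(9) ≥ 4409.

Largest n = 4408; hence R_6(9) > 4408.


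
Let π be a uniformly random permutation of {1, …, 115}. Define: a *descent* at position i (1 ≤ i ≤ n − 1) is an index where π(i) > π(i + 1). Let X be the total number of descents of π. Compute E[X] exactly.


Write X = Σ X_I over i = 1, …, 114, with X_I the indicator of one descent.
There are 114 indicators.
For each fixed i, the pair (π(i), π(i+1)) is a uniformly random ordered pair of distinct values from {1, …, 115}; by symmetry P[π(i) > π(i+1)] = 1/2.
By linearity: E[X] = 114 · (1/2) = (115 − 1) · (1/2) = 57 ≈ 57.00000.

E[X] = 57 = 57.00000.


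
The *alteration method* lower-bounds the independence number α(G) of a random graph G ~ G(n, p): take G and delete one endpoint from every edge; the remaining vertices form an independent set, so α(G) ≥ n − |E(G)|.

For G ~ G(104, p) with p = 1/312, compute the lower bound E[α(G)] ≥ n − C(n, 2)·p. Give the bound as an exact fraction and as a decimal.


E[|E(G)|] = C(104, 2)·p = 5356 · (1/312) = 103/6.
E[α(G)] ≥ n − E[|E(G)|] = 104 − 103/6 = 521/6.
Numerically: ≈ 86.8333.
(This is only a lower bound; the true E[α(G)] may be larger.)

E[α(G)] ≥ 521/6 ≈ 86.8333.


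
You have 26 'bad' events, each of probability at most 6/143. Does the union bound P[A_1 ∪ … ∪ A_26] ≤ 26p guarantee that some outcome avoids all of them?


Union bound: P[∪_{i=1}^{26} A_i] ≤ Σ_i P[A_i] ≤ 26·p = 26·(6/143) = 12/11.
Numerically: 12/11 ≈ 1.0909091.
Is 12/11 < 1? NO.
Since the bound 12/11 is ≥ 1, the union bound is uninformative here; it does NOT by itself certify existence.

26·p = 12/11 ≈ 1.0909091; existence NOT certified by the union bound.


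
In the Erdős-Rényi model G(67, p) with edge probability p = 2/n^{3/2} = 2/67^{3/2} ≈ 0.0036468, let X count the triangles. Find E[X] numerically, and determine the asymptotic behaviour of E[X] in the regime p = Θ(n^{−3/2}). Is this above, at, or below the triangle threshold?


Number of potential triangles: C(67, 3) = 47905.
Each occurs with probability p³ ≈ (0.0036468)³ ≈ 4.8501299e-08.
By linearity: E[X] = C(67, 3)·p³ ≈ 47905 · 4.8501299e-08 ≈ 0.00232.
Since α = 3/2 > 1, p = c/n^{3/2} = o(1/n) is below the triangle threshold p ~ 1/n. Asymptotically E[X] ~ (c³/6)·n^{3(1−α)} = (2³/6)·n^{-1.5} → 0, so by Markov's inequality G has no triangles w.h.p.

E[X] ≈ 0.00232; in regime p = Θ(1/n^{3/2}) E[X] tends to 0 (below the triangle threshold p ~ 1/n).


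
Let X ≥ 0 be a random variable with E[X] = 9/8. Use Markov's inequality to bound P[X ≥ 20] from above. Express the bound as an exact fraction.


μ = E[X] = 9/8, a = 20.
Markov: P[X ≥ 20] ≤ μ/a = (9/8)/20 = 9/160.
Numerically: ≈ 0.056250.
(Since a = 20 > μ = 1.125000, the bound 9/160 is < 1 and informative.)

P[X ≥ 20] ≤ 9/160 ≈ 0.056250.


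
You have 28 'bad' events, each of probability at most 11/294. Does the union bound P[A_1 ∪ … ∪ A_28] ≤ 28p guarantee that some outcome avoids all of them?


Union bound: P[∪_{i=1}^{28} A_i] ≤ Σ_i P[A_i] ≤ 28·p = 28·(11/294) = 22/21.
Numerically: 22/21 ≈ 1.0476.
Is 22/21 < 1? NO.
Since the bound 22/21 is ≥ 1, the union bound is uninformative here; it does NOT by itself certify existence.

28·p = 22/21 ≈ 1.0476; existence NOT certified by the union bound.


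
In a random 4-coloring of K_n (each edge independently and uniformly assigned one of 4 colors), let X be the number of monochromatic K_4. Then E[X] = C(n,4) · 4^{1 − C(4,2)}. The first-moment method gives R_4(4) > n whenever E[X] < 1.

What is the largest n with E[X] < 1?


We need C(n, 4) · 4^{1 − 6} < 1, i.e. C(n, 4) < 4^{6 − 1} = 1024.
Check values of n near the boundary:
  n = 10: C(10, 4) = 210; 210 < 1024? YES
  n = 11: C(11, 4) = 330; 330 < 1024? YES
  n = 12: C(12, 4) = 495; 495 < 1024? YES
  n = 13: C(13, 4) = 715; 715 < 1024? YES
  n = 14: C(14, 4) = 1001; 1001 < 1024? YES
  n = 15: C(15, 4) = 1365; 1365 < 1024? NO
  n = 16: C(16, 4) = 1820; 1820 < 1024? NO
  n = 17: C(17, 4) = 2380; 2380 < 1024? NO
The largest n with C(n, 4) < 1024 is n = 14 (where E[X] = 1001/1024 ≈ 0.978). Hence R_4(4) > 14, i.e. R_4(4) ≥ 15.

Largest n = 14; hence R_4(4) > 14.


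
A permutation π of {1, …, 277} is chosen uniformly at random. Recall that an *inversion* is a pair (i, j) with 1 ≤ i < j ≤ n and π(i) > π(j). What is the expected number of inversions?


Write X = Σ X_I over the C(277, 2) = 38226 pairs i < j, with X_I the indicator of one inversion.
There are 38226 indicators.
For each fixed pair i < j, the values π(i) and π(j) are two distinct elements of {1, …, 277} in uniformly random order; by symmetry P[π(i) > π(j)] = 1/2.
By linearity: E[X] = 38226 · (1/2) = C(277, 2) · (1/2) = 38226/2 = 19113 ≈ 19113.000.

E[X] = 19113 = 19113.000.


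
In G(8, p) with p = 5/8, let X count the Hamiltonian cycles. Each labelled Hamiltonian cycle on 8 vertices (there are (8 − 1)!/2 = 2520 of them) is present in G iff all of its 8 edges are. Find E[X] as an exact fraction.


K_8 has (8 − 1)!/2 = 2520 labelled Hamiltonian cycles.
For each such Hamiltonian cycle H, let X_H = 1 if all 8 edges of H are present in G. Then P[X_H = 1] = p^{8} = (5/8)^{8} = 390625/16777216.
Summing the indicators: E[X] = Σ_H E[X_H] = 2520 · p^{8} = 2520 · 390625/16777216 = 123046875/2097152.
Numerically: E[X] ≈ 58.673.

E[X] = 2520 · (5/8)^{8} = 123046875/2097152 ≈ 58.673.


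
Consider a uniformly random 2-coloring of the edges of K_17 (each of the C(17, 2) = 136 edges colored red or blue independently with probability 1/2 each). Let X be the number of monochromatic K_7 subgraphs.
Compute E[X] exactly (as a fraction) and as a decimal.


Let X = Σ_S X_S over the C(17, 7) = 19448 subsets S of size 7, where X_S = 1 if the K_7 on S is monochromatic.
For a fixed S, the K_7 on S has C(7, 2) = 21 edges. P[all 21 edges red] = (1/2)^21, and likewise for blue, so P[monochromatic] = 2·(1/2)^21 = 2^{1 − 21} = 1/1048576.
Summing: E[X] = C(17, 7) · 2^{1 − 21} = 19448 · 1/1048576 = 2431/131072.
Numerically: E[X] ≈ 0.018547.

E[X] = C(17,7)·2^(1−C(7,2)) = 2431/131072 ≈ 0.018547.


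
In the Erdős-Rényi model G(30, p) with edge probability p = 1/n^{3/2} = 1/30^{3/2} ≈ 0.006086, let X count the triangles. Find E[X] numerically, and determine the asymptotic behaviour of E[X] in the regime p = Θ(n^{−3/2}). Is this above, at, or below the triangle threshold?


Number of potential triangles: C(30, 3) = 4060.
Each occurs with probability p³ ≈ (0.006086)³ ≈ 2.254002e-07.
By linearity: E[X] = C(30, 3)·p³ ≈ 4060 · 2.254002e-07 ≈ 0.0009.
Since α = 3/2 > 1, p = c/n^{3/2} = o(1/n) is below the triangle threshold p ~ 1/n. Asymptotically E[X] ~ (c³/6)·n^{3(1−α)} = (1³/6)·n^{-1.5} → 0, so by Markov's inequality G has no triangles w.h.p.

E[X] ≈ 0.0009; in regime p = Θ(1/n^{3/2}) E[X] tends to 0 (below the triangle threshold p ~ 1/n).


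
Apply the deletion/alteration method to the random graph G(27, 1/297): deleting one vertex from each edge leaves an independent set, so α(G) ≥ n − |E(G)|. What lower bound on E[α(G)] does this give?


E[|E(G)|] = C(27, 2)·p = 351 · (1/297) = 13/11.
E[α(G)] ≥ n − E[|E(G)|] = 27 − 13/11 = 284/11.
Numerically: ≈ 25.81818.
(This is only a lower bound; the true E[α(G)] may be larger.)

E[α(G)] ≥ 284/11 ≈ 25.81818.


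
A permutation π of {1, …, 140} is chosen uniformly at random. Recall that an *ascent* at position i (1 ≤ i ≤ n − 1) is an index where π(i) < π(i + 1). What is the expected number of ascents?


Write X = Σ X_I over i = 1, …, 139, with X_I the indicator of one ascent.
There are 139 indicators.
For each fixed i, the pair (π(i), π(i+1)) is a uniformly random ordered pair of distinct values from {1, …, 140}; by symmetry P[π(i) < π(i+1)] = 1/2.
By linearity: E[X] = 139 · (1/2) = (140 − 1) · (1/2) = 139/2 ≈ 69.500000.

E[X] = 139/2 = 69.500000.


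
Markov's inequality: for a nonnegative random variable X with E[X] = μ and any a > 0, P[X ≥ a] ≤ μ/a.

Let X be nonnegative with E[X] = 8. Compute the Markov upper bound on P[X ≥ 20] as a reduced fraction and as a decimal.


μ = E[X] = 8, a = 20.
Markov: P[X ≥ 20] ≤ μ/a = (8)/20 = 2/5.
Numerically: ≈ 0.400000.
(Since a = 20 > μ = 8.000000, the bound 2/5 is < 1 and informative.)

P[X ≥ 20] ≤ 2/5 ≈ 0.400000.


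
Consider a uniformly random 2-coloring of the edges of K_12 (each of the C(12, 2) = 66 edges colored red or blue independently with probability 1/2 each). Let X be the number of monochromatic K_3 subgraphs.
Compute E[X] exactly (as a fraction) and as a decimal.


Let X = Σ_S X_S over the C(12, 3) = 220 subsets S of size 3, where X_S = 1 if the K_3 on S is monochromatic.
For a fixed S, the K_3 on S has C(3, 2) = 3 edges. P[all 3 edges red] = (1/2)^3, and likewise for blue, so P[monochromatic] = 2·(1/2)^3 = 2^{1 − 3} = 1/4.
Summing: E[X] = C(12, 3) · 2^{1 − 3} = 220 · 1/4 = 55.
Numerically: E[X] ≈ 55.00000.

E[X] = C(12,3)·2^(1−C(3,2)) = 55 ≈ 55.00000.


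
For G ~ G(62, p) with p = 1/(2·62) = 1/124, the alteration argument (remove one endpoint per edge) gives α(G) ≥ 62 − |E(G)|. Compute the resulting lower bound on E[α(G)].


E[|E(G)|] = C(62, 2)·p = 1891 · (1/124) = 61/4.
E[α(G)] ≥ n − E[|E(G)|] = 62 − 61/4 = 187/4.
Numerically: ≈ 46.750000.
(This is only a lower bound; the true E[α(G)] may be larger.)

E[α(G)] ≥ 187/4 ≈ 46.750000.


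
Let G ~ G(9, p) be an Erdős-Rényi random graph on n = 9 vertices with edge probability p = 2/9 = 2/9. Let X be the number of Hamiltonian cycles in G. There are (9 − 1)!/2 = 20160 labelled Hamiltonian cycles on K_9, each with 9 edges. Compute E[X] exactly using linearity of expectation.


K_9 has (9 − 1)!/2 = 20160 labelled Hamiltonian cycles.
For each such Hamiltonian cycle H, let X_H = 1 if all 9 edges of H are present in G. Then P[X_H = 1] = p^{9} = (2/9)^{9} = 512/387420489.
By linearity of expectation: E[X] = Σ_H E[X_H] = 20160 · p^{9} = 20160 · 512/387420489 = 1146880/43046721.
Numerically: E[X] ≈ 0.0266427.

E[X] = 20160 · (2/9)^{9} = 1146880/43046721 ≈ 0.0266427.


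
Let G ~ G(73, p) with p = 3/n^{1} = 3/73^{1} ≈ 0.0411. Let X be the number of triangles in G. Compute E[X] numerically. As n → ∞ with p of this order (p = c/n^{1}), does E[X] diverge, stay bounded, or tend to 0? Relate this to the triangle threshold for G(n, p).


Number of potential triangles: C(73, 3) = 62196.
Each occurs with probability p³ ≈ (0.0411)³ ≈ 6.940571e-05.
By linearity: E[X] = C(73, 3)·p³ ≈ 62196 · 6.940571e-05 ≈ 4.3168.
Here α = 1, so p = 3/n is exactly at the triangle threshold p ~ 1/n. Asymptotically E[X] → c³/6 = 3³/6 = 9/2 ≈ 4.5000, a bounded constant. In this regime the triangle count is asymptotically Poisson(c³/6).

E[X] ≈ 4.3168; in regime p = Θ(1/n^{1}) E[X] stays bounded (at the triangle threshold p ~ 1/n).


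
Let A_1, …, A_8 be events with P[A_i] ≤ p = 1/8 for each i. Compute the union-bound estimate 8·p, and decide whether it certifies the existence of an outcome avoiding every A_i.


Union bound: P[∪_{i=1}^{8} A_i] ≤ Σ_i P[A_i] ≤ 8·p = 8·(1/8) = 1.
Numerically: 1 ≈ 1.0000000.
Is 1 < 1? NO.
Since the bound 1 is ≥ 1, the union bound is uninformative here; it does NOT by itself certify existence.

8·p = 1 ≈ 1.0000000; existence NOT certified by the union bound.


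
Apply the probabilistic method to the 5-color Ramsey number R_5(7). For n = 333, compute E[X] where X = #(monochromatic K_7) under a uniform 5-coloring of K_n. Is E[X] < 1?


E[X] = C(333, 7) · 5^{1 − 21} = 84549532139028 · 5^{−20} = 84549532139028/95367431640625.
As a reduced fraction: E[X] = 84549532139028/95367431640625 ≈ 0.88657.
Is E[X] < 1? YES.
Since E[X] < 1, there exists a 5-coloring of K_{333} with no monochromatic K_7; hence R_5(7) > 333.

E[X] = 84549532139028/95367431640625 ≈ 0.88657; E[X] < 1, so R_5(7) > 333.


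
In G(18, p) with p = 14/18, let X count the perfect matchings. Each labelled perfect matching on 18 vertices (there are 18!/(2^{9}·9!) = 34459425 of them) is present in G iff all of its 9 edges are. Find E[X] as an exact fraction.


K_18 has 18!/(2^{9}·9!) = 34459425 labelled perfect matchings.
For each such perfect matching H, let X_H = 1 if all 9 edges of H are present in G. Then P[X_H = 1] = p^{9} = (7/9)^{9} = 40353607/387420489.
By linearity: E[X] = Σ_H E[X_H] = 34459425 · p^{9} = 34459425 · 40353607/387420489 = 17167433257975/4782969.
Numerically: E[X] ≈ 3.589e+06.

E[X] = 34459425 · (7/9)^{9} = 17167433257975/4782969 ≈ 3.589e+06.


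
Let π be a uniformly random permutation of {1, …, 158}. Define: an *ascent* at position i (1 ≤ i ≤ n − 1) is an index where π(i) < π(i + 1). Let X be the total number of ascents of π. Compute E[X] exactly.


Write X = Σ X_I over i = 1, …, 157, with X_I the indicator of one ascent.
There are 157 indicators.
For each fixed i, the pair (π(i), π(i+1)) is a uniformly random ordered pair of distinct values from {1, …, 158}; by symmetry P[π(i) < π(i+1)] = 1/2.
By linearity: E[X] = 157 · (1/2) = (158 − 1) · (1/2) = 157/2 ≈ 78.500000.

E[X] = 157/2 = 78.500000.


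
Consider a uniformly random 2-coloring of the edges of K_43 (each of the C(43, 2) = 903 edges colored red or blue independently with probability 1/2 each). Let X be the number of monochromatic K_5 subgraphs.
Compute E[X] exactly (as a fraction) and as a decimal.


Let X = Σ_S X_S over the C(43, 5) = 962598 subsets S of size 5, where X_S = 1 if the K_5 on S is monochromatic.
For a fixed S, the K_5 on S has C(5, 2) = 10 edges. P[all 10 edges red] = (1/2)^10, and likewise for blue, so P[monochromatic] = 2·(1/2)^10 = 2^{1 − 10} = 1/512.
By linearity: E[X] = C(43, 5) · 2^{1 − 10} = 962598 · 1/512 = 481299/256.
Numerically: E[X] ≈ 1880.074.

E[X] = C(43,5)·2^(1−C(5,2)) = 481299/256 ≈ 1880.074.


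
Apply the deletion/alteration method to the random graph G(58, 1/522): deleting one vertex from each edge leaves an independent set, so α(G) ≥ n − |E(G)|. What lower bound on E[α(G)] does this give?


E[|E(G)|] = C(58, 2)·p = 1653 · (1/522) = 19/6.
E[α(G)] ≥ n − E[|E(G)|] = 58 − 19/6 = 329/6.
Numerically: ≈ 54.83333.
(This is only a lower bound; the true E[α(G)] may be larger.)

E[α(G)] ≥ 329/6 ≈ 54.83333.


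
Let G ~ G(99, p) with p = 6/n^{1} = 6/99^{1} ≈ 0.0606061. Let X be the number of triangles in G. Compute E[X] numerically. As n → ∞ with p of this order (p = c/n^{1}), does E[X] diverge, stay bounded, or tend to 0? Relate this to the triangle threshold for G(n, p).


Number of potential triangles: C(99, 3) = 156849.
Each occurs with probability p³ ≈ (0.0606061)³ ≈ 2.22611793e-04.
By linearity: E[X] = C(99, 3)·p³ ≈ 156849 · 2.22611793e-04 ≈ 34.916437.
Here α = 1, so p = 6/n is exactly at the triangle threshold p ~ 1/n. Asymptotically E[X] → c³/6 = 6³/6 = 36 ≈ 36.000000, a bounded constant. In this regime the triangle count is asymptotically Poisson(c³/6).

E[X] ≈ 34.916437; in regime p = Θ(1/n^{1}) E[X] stays bounded (at the triangle threshold p ~ 1/n).


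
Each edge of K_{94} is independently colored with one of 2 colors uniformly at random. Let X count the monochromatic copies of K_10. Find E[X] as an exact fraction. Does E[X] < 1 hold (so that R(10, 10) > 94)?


E[X] = C(94, 10) · 2^{1 − 45} = 9041256841903 · 2^{−44} = 9041256841903/17592186044416.
As a reduced fraction: E[X] = 9041256841903/17592186044416 ≈ 0.5139.
Is E[X] < 1? YES.
Since E[X] < 1, there exists a 2-coloring of K_{94} with no monochromatic K_10; hence R(10, 10) > 94.

E[X] = 9041256841903/17592186044416 ≈ 0.5139; E[X] < 1, so R(10, 10) > 94.


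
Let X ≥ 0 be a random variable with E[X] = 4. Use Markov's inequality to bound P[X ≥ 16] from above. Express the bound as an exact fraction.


μ = E[X] = 4, a = 16.
Markov: P[X ≥ 16] ≤ μ/a = (4)/16 = 1/4.
Numerically: ≈ 0.25000.
(Since a = 16 > μ = 4.00000, the bound 1/4 is < 1 and informative.)

P[X ≥ 16] ≤ 1/4 ≈ 0.25000.


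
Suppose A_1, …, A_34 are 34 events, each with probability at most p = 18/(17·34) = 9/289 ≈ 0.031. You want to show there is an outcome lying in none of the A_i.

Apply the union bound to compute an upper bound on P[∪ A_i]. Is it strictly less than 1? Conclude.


Union bound: P[∪_{i=1}^{34} A_i] ≤ Σ_i P[A_i] ≤ 34·p = 34·(9/289) = 18/17.
Numerically: 18/17 ≈ 1.059.
Is 18/17 < 1? NO.
Since the bound 18/17 is ≥ 1, the union bound is uninformative here; it does NOT by itself certify existence.

34·p = 18/17 ≈ 1.059; existence NOT certified by the union bound.


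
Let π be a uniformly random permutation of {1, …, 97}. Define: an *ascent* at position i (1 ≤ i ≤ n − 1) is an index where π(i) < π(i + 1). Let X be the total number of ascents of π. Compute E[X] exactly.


Write X = Σ X_I over i = 1, …, 96, with X_I the indicator of one ascent.
There are 96 indicators.
For each fixed i, the pair (π(i), π(i+1)) is a uniformly random ordered pair of distinct values from {1, …, 97}; by symmetry P[π(i) < π(i+1)] = 1/2.
By linearity: E[X] = 96 · (1/2) = (97 − 1) · (1/2) = 48 ≈ 48.000000.

E[X] = 48 = 48.000000.


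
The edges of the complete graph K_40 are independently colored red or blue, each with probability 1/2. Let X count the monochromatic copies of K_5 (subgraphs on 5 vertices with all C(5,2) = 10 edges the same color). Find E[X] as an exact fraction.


Let X = Σ_S X_S over the C(40, 5) = 658008 subsets S of size 5, where X_S = 1 if the K_5 on S is monochromatic.
For a fixed S, the K_5 on S has C(5, 2) = 10 edges. P[all 10 edges red] = (1/2)^10, and likewise for blue, so P[monochromatic] = 2·(1/2)^10 = 2^{1 − 10} = 1/512.
By linearity of expectation: E[X] = C(40, 5) · 2^{1 − 10} = 658008 · 1/512 = 82251/64.
Numerically: E[X] ≈ 1285.171875.

E[X] = C(40,5)·2^(1−C(5,2)) = 82251/64 ≈ 1285.171875.


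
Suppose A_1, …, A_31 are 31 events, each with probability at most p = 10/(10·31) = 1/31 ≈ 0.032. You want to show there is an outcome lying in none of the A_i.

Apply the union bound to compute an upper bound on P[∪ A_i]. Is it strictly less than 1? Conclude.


Union bound: P[∪_{i=1}^{31} A_i] ≤ Σ_i P[A_i] ≤ 31·p = 31·(1/31) = 1.
Numerically: 1 ≈ 1.000.
Is 1 < 1? NO.
Since the bound 1 is ≥ 1, the union bound is uninformative here; it does NOT by itself certify existence.

31·p = 1 ≈ 1.000; existence NOT certified by the union bound.


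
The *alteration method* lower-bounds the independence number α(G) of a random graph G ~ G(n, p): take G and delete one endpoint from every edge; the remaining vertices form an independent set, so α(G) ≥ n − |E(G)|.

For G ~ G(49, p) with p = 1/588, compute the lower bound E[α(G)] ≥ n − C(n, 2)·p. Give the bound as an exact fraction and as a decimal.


E[|E(G)|] = C(49, 2)·p = 1176 · (1/588) = 2.
E[α(G)] ≥ n − E[|E(G)|] = 49 − 2 = 47.
Numerically: ≈ 47.0000.
(This is only a lower bound; the true E[α(G)] may be larger.)

E[α(G)] ≥ 47 ≈ 47.0000.


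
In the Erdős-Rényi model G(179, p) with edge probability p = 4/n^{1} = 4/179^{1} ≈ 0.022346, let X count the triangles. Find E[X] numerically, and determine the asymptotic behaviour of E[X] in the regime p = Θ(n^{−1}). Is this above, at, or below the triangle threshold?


Number of potential triangles: C(179, 3) = 939929.
Each occurs with probability p³ ≈ (0.022346)³ ≈ 1.1158887e-05.
By linearity: E[X] = C(179, 3)·p³ ≈ 939929 · 1.1158887e-05 ≈ 10.48856.
Here α = 1, so p = 4/n is exactly at the triangle threshold p ~ 1/n. Asymptotically E[X] → c³/6 = 4³/6 = 32/3 ≈ 10.66667, a bounded constant. In this regime the triangle count is asymptotically Poisson(c³/6).

E[X] ≈ 10.48856; in regime p = Θ(1/n^{1}) E[X] stays bounded (at the triangle threshold p ~ 1/n).


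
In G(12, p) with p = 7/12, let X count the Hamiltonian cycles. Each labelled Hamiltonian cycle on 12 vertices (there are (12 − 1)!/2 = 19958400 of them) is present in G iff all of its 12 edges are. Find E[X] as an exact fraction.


K_12 has (12 − 1)!/2 = 19958400 labelled Hamiltonian cycles.
For each such Hamiltonian cycle H, let X_H = 1 if all 12 edges of H are present in G. Then P[X_H = 1] = p^{12} = (7/12)^{12} = 13841287201/8916100448256.
Summing the indicators: E[X] = Σ_H E[X_H] = 19958400 · p^{12} = 19958400 · 13841287201/8916100448256 = 26644477861925/859963392.
Numerically: E[X] ≈ 3.098e+04.

E[X] = 19958400 · (7/12)^{12} = 26644477861925/859963392 ≈ 3.098e+04.


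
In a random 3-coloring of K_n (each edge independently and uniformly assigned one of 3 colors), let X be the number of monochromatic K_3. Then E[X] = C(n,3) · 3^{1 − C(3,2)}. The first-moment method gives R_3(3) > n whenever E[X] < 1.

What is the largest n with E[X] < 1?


We need C(n, 3) · 3^{1 − 3} < 1, i.e. C(n, 3) < 3^{3 − 1} = 9.
Check values of n near the boundary:
  n = 3: C(3, 3) = 1; 1 < 9? YES
  n = 4: C(4, 3) = 4; 4 < 9? YES
  n = 5: C(5, 3) = 10; 10 < 9? NO
The largest n with C(n, 3) < 9 is n = 4 (where E[X] = 4/9 ≈ 0.444). Hence R_3(3) > 4, i.e. R_3(3) ≥ 5.

Largest n = 4; hence R_3(3) > 4.


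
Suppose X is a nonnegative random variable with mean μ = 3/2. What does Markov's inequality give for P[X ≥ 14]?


μ = E[X] = 3/2, a = 14.
Markov: P[X ≥ 14] ≤ μ/a = (3/2)/14 = 3/28.
Numerically: ≈ 0.10714.
(Since a = 14 > μ = 1.50000, the bound 3/28 is < 1 and informative.)

P[X ≥ 14] ≤ 3/28 ≈ 0.10714.


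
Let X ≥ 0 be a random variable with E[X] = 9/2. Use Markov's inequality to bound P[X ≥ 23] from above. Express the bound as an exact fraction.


μ = E[X] = 9/2, a = 23.
Markov: P[X ≥ 23] ≤ μ/a = (9/2)/23 = 9/46.
Numerically: ≈ 0.1957.
(Since a = 23 > μ = 4.5000, the bound 9/46 is < 1 and informative.)

P[X ≥ 23] ≤ 9/46 ≈ 0.1957.


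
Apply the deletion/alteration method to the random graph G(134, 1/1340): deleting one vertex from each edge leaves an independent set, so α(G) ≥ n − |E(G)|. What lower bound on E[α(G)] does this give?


E[|E(G)|] = C(134, 2)·p = 8911 · (1/1340) = 133/20.
E[α(G)] ≥ n − E[|E(G)|] = 134 − 133/20 = 2547/20.
Numerically: ≈ 127.350.
(This is only a lower bound; the true E[α(G)] may be larger.)

E[α(G)] ≥ 2547/20 ≈ 127.350.


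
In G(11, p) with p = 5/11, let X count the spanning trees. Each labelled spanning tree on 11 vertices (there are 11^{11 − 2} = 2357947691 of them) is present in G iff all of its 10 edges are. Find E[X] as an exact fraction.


K_11 has 11^{11 − 2} = 2357947691 labelled spanning trees.
For each such spanning tree H, let X_H = 1 if all 10 edges of H are present in G. Then P[X_H = 1] = p^{10} = (5/11)^{10} = 9765625/25937424601.
By linearity of expectation: E[X] = Σ_H E[X_H] = 2357947691 · p^{10} = 2357947691 · 9765625/25937424601 = 9765625/11.
Numerically: E[X] ≈ 887784.

E[X] = 2357947691 · (5/11)^{10} = 9765625/11 ≈ 887784.


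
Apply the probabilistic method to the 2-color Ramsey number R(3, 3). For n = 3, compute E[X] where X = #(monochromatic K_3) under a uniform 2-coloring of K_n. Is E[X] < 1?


E[X] = C(3, 3) · 2^{1 − 3} = 1 · 2^{−2} = 1/4.
As a reduced fraction: E[X] = 1/4 ≈ 0.25000.
Is E[X] < 1? YES.
Since E[X] < 1, there exists a 2-coloring of K_{3} with no monochromatic K_3; hence R(3, 3) > 3.

E[X] = 1/4 ≈ 0.25000; E[X] < 1, so R(3, 3) > 3.


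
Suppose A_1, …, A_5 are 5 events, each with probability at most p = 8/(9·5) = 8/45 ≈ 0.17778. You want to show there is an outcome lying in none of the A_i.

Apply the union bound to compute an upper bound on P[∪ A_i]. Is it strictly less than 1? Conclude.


Union bound: P[∪_{i=1}^{5} A_i] ≤ Σ_i P[A_i] ≤ 5·p = 5·(8/45) = 8/9.
Numerically: 8/9 ≈ 0.88889.
Is 8/9 < 1? YES.
Since P[∪ A_i] ≤ 8/9 < 1, the complement has P[∩ A_i^c] ≥ 1 − 8/9 = 1/9 > 0, so some outcome avoids every A_i.

5·p = 8/9 ≈ 0.88889; existence CERTIFIED by the union bound.


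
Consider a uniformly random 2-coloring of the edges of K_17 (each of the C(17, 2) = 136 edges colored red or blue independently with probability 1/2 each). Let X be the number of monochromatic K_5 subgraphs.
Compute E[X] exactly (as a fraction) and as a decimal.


Let X = Σ_S X_S over the C(17, 5) = 6188 subsets S of size 5, where X_S = 1 if the K_5 on S is monochromatic.
For a fixed S, the K_5 on S has C(5, 2) = 10 edges. P[all 10 edges red] = (1/2)^10, and likewise for blue, so P[monochromatic] = 2·(1/2)^10 = 2^{1 − 10} = 1/512.
By linearity of expectation: E[X] = C(17, 5) · 2^{1 − 10} = 6188 · 1/512 = 1547/128.
Numerically: E[X] ≈ 12.08594.

E[X] = C(17,5)·2^(1−C(5,2)) = 1547/128 ≈ 12.08594.


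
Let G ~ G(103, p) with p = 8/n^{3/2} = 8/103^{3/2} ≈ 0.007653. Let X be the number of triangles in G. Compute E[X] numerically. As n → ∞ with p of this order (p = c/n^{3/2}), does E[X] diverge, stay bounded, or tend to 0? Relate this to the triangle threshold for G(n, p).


Number of potential triangles: C(103, 3) = 176851.
Each occurs with probability p³ ≈ (0.007653)³ ≈ 4.4823158e-07.
By linearity: E[X] = C(103, 3)·p³ ≈ 176851 · 4.4823158e-07 ≈ 0.07927.
Since α = 3/2 > 1, p = c/n^{3/2} = o(1/n) is below the triangle threshold p ~ 1/n. Asymptotically E[X] ~ (c³/6)·n^{3(1−α)} = (8³/6)·n^{-1.5} → 0, so by Markov's inequality G has no triangles w.h.p.

E[X] ≈ 0.07927; in regime p = Θ(1/n^{3/2}) E[X] tends to 0 (below the triangle threshold p ~ 1/n).


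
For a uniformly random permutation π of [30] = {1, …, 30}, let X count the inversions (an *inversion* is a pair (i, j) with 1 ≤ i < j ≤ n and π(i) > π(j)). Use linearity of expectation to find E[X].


Write X = Σ X_I over the C(30, 2) = 435 pairs i < j, with X_I the indicator of one inversion.
There are 435 indicators.
For each fixed pair i < j, the values π(i) and π(j) are two distinct elements of {1, …, 30} in uniformly random order; by symmetry P[π(i) > π(j)] = 1/2.
By linearity: E[X] = 435 · (1/2) = C(30, 2) · (1/2) = 435/2 = 435/2 ≈ 217.50000.

E[X] = 435/2 = 217.50000.


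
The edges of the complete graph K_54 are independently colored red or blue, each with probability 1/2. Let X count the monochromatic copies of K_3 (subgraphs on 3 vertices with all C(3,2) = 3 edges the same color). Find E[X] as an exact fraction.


Let X = Σ_S X_S over the C(54, 3) = 24804 subsets S of size 3, where X_S = 1 if the K_3 on S is monochromatic.
For a fixed S, the K_3 on S has C(3, 2) = 3 edges. P[all 3 edges red] = (1/2)^3, and likewise for blue, so P[monochromatic] = 2·(1/2)^3 = 2^{1 − 3} = 1/4.
Summing: E[X] = C(54, 3) · 2^{1 − 3} = 24804 · 1/4 = 6201.
Numerically: E[X] ≈ 6201.0000.

E[X] = C(54,3)·2^(1−C(3,2)) = 6201 ≈ 6201.0000.


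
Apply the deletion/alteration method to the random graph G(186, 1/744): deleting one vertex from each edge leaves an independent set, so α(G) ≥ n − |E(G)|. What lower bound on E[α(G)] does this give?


E[|E(G)|] = C(186, 2)·p = 17205 · (1/744) = 185/8.
E[α(G)] ≥ n − E[|E(G)|] = 186 − 185/8 = 1303/8.
Numerically: ≈ 162.875.
(This is only a lower bound; the true E[α(G)] may be larger.)

E[α(G)] ≥ 1303/8 ≈ 162.875.


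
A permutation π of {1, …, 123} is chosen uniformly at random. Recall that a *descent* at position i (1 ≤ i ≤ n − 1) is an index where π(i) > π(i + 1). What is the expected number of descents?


Write X = Σ X_I over i = 1, …, 122, with X_I the indicator of one descent.
There are 122 indicators.
For each fixed i, the pair (π(i), π(i+1)) is a uniformly random ordered pair of distinct values from {1, …, 123}; by symmetry P[π(i) > π(i+1)] = 1/2.
By linearity: E[X] = 122 · (1/2) = (123 − 1) · (1/2) = 61 ≈ 61.000000.

E[X] = 61 = 61.000000.


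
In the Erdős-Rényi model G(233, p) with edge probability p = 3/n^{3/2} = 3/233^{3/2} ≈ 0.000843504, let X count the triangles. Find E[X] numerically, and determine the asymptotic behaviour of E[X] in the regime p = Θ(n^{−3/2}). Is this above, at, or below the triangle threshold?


Number of potential triangles: C(233, 3) = 2081156.
Each occurs with probability p³ ≈ (0.000843504)³ ≈ 6.00153191e-10.
By linearity: E[X] = C(233, 3)·p³ ≈ 2081156 · 6.00153191e-10 ≈ 0.001249.
Since α = 3/2 > 1, p = c/n^{3/2} = o(1/n) is below the triangle threshold p ~ 1/n. Asymptotically E[X] ~ (c³/6)·n^{3(1−α)} = (3³/6)·n^{-1.5} → 0, so by Markov's inequality G has no triangles w.h.p.

E[X] ≈ 0.001249; in regime p = Θ(1/n^{3/2}) E[X] tends to 0 (below the triangle threshold p ~ 1/n).


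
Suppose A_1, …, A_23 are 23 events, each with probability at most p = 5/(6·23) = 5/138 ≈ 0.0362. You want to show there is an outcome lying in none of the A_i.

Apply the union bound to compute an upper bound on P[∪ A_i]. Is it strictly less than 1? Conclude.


Union bound: P[∪_{i=1}^{23} A_i] ≤ Σ_i P[A_i] ≤ 23·p = 23·(5/138) = 5/6.
Numerically: 5/6 ≈ 0.8333.
Is 5/6 < 1? YES.
Since P[∪ A_i] ≤ 5/6 < 1, the complement has P[∩ A_i^c] ≥ 1 − 5/6 = 1/6 > 0, so some outcome avoids every A_i.

23·p = 5/6 ≈ 0.8333; existence CERTIFIED by the union bound.


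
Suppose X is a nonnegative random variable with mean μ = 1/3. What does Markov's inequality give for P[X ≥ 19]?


μ = E[X] = 1/3, a = 19.
Markov: P[X ≥ 19] ≤ μ/a = (1/3)/19 = 1/57.
Numerically: ≈ 0.017544.
(Since a = 19 > μ = 0.333333, the bound 1/57 is < 1 and informative.)

P[X ≥ 19] ≤ 1/57 ≈ 0.017544.


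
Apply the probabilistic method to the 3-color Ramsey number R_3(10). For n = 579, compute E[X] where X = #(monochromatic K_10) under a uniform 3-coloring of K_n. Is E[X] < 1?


E[X] = C(579, 10) · 3^{1 − 45} = 1079152988140386124680 · 3^{−44} = 1079152988140386124680/984770902183611232881.
As a reduced fraction: E[X] = 359717662713462041560/328256967394537077627 ≈ 1.09584.
Is E[X] < 1? NO.
Since E[X] ≥ 1, the first-moment bound is inconclusive at n = 579; it does NOT by itself certify R_3(10) > 579.

E[X] = 359717662713462041560/328256967394537077627 ≈ 1.09584; E[X] ≥ 1; first-moment method inconclusive here.


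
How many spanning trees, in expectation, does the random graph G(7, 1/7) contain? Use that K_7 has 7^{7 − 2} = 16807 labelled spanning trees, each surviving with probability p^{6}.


K_7 has 7^{7 − 2} = 16807 labelled spanning trees.
For each such spanning tree H, let X_H = 1 if all 6 edges of H are present in G. Then P[X_H = 1] = p^{6} = (1/7)^{6} = 1/117649.
By linearity of expectation: E[X] = Σ_H E[X_H] = 16807 · p^{6} = 16807 · 1/117649 = 1/7.
Numerically: E[X] ≈ 0.142857.

E[X] = 16807 · (1/7)^{6} = 1/7 ≈ 0.142857.


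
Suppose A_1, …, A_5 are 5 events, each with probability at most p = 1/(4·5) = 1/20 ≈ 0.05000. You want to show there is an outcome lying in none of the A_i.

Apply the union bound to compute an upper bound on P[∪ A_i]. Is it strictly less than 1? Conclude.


Union bound: P[∪_{i=1}^{5} A_i] ≤ Σ_i P[A_i] ≤ 5·p = 5·(1/20) = 1/4.
Numerically: 1/4 ≈ 0.25000.
Is 1/4 < 1? YES.
Since P[∪ A_i] ≤ 1/4 < 1, the complement has P[∩ A_i^c] ≥ 1 − 1/4 = 3/4 > 0, so some outcome avoids every A_i.

5·p = 1/4 ≈ 0.25000; existence CERTIFIED by the union bound.


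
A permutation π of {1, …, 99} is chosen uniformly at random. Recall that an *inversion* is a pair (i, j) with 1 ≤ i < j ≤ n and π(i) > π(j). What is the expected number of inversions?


Write X = Σ X_I over the C(99, 2) = 4851 pairs i < j, with X_I the indicator of one inversion.
There are 4851 indicators.
For each fixed pair i < j, the values π(i) and π(j) are two distinct elements of {1, …, 99} in uniformly random order; by symmetry P[π(i) > π(j)] = 1/2.
By linearity: E[X] = 4851 · (1/2) = C(99, 2) · (1/2) = 4851/2 = 4851/2 ≈ 2425.5000.

E[X] = 4851/2 = 2425.5000.


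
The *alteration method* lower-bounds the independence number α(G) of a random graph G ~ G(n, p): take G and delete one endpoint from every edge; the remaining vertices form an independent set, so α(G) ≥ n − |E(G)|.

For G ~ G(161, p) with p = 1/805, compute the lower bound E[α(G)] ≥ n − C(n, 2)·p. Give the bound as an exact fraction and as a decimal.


E[|E(G)|] = C(161, 2)·p = 12880 · (1/805) = 16.
E[α(G)] ≥ n − E[|E(G)|] = 161 − 16 = 145.
Numerically: ≈ 145.0000.
(This is only a lower bound; the true E[α(G)] may be larger.)

E[α(G)] ≥ 145 ≈ 145.0000.


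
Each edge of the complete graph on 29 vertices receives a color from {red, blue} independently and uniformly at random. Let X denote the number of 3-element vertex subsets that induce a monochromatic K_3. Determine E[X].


Let X = Σ_S X_S over the C(29, 3) = 3654 subsets S of size 3, where X_S = 1 if the K_3 on S is monochromatic.
For a fixed S, the K_3 on S has C(3, 2) = 3 edges. P[all 3 edges red] = (1/2)^3, and likewise for blue, so P[monochromatic] = 2·(1/2)^3 = 2^{1 − 3} = 1/4.
By linearity of expectation: E[X] = C(29, 3) · 2^{1 − 3} = 3654 · 1/4 = 1827/2.
Numerically: E[X] ≈ 913.500000.

E[X] = C(29,3)·2^(1−C(3,2)) = 1827/2 ≈ 913.500000.


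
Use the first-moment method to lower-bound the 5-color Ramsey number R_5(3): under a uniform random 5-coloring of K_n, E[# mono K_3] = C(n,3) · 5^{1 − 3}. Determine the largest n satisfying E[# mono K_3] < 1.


We need C(n, 3) · 5^{1 − 3} < 1, i.e. C(n, 3) < 5^{3 − 1} = 25.
Check values of n near the boundary:
  n = 3: C(3, 3) = 1; 1 < 25? YES
  n = 4: C(4, 3) = 4; 4 < 25? YES
  n = 5: C(5, 3) = 10; 10 < 25? YES
  n = 6: C(6, 3) = 20; 20 < 25? YES
  n = 7: C(7, 3) = 35; 35 < 25? NO
  n = 8: C(8, 3) = 56; 56 < 25? NO
The largest n with C(n, 3) < 25 is n = 6 (where E[X] = 4/5 ≈ 0.800000). Hence R_5(3) > 6, i.e. R_5(3) ≥ 7.

Largest n = 6; hence R_5(3) > 6.


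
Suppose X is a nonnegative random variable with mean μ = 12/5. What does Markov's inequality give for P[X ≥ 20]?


μ = E[X] = 12/5, a = 20.
Markov: P[X ≥ 20] ≤ μ/a = (12/5)/20 = 3/25.
Numerically: ≈ 0.120.
(Since a = 20 > μ = 2.400, the bound 3/25 is < 1 and informative.)

P[X ≥ 20] ≤ 3/25 ≈ 0.120.


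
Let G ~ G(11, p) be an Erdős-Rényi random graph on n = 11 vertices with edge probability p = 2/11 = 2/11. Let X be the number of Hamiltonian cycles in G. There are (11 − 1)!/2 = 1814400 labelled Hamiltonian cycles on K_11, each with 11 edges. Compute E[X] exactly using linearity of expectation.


K_11 has (11 − 1)!/2 = 1814400 labelled Hamiltonian cycles.
For each such Hamiltonian cycle H, let X_H = 1 if all 11 edges of H are present in G. Then P[X_H = 1] = p^{11} = (2/11)^{11} = 2048/285311670611.
By linearity of expectation: E[X] = Σ_H E[X_H] = 1814400 · p^{11} = 1814400 · 2048/285311670611 = 3715891200/285311670611.
Numerically: E[X] ≈ 0.013024.

E[X] = 1814400 · (2/11)^{11} = 3715891200/285311670611 ≈ 0.013024.
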